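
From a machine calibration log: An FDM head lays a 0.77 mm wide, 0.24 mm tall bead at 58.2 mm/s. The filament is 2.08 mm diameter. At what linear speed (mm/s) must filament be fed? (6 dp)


Q = 0.77 * 0.24 * 58.2 = 10.75536 mm^3/s
A_fil = pi*(2.08/2)^2 = 3.39794661 mm^2
v_feed = 10.75536 / 3.39794661 = 3.165253 mm/s


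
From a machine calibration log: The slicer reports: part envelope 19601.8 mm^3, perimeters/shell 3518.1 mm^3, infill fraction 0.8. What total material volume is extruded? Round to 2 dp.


V_infill = (19601.8 - 3518.1) * 0.8 = 12866.96
V_total = 3518.1 + 12866.96 = 16385.06 mm^3


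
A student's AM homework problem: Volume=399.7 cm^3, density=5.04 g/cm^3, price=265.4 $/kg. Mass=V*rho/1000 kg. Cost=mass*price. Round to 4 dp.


Mass = 399.7*5.04/1000 = 2.014488 kg
Cost = 2.014488 * 265.4 = 534.6451 $


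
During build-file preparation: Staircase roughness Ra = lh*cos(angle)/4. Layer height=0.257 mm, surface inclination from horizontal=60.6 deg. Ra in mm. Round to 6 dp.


Ra = 0.257 * cos(60.6) / 4 = 0.031541 mm


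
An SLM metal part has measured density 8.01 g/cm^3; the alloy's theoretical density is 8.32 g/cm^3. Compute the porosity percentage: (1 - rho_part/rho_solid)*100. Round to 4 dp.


Porosity = (1-8.01/8.32)*100 = 3.726 %


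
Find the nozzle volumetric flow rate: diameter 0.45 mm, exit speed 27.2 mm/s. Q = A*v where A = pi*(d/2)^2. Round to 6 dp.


A = pi*(0.45/2)^2 = 0.15904313 mm^2
Q = 0.15904313 * 27.2 = 4.325973 mm^3/s


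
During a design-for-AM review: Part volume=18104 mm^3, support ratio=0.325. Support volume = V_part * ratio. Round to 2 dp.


V_support = 18104 * 0.325 = 5883.8 mm^3


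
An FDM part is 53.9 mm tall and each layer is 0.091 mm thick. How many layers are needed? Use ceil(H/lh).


Layers = ceil(53.9/0.091) = 593


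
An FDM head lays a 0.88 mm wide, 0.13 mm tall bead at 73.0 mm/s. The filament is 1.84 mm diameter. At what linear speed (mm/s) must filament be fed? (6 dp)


Q = 0.88 * 0.13 * 73.0 = 8.3512 mm^3/s
A_fil = pi*(1.84/2)^2 = 2.65904402 mm^2
v_feed = 8.3512 / 2.65904402 = 3.140678 mm/s


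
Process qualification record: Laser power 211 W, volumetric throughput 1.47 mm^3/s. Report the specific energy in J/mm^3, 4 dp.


SE = 211 / 1.47 = 143.5374 J/mm^3


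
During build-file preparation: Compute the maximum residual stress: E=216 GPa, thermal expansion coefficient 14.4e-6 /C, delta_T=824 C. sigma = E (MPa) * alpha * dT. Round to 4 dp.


sigma = 216*1000 * 14.4e-6 * 824 = 2562.9696 MPa


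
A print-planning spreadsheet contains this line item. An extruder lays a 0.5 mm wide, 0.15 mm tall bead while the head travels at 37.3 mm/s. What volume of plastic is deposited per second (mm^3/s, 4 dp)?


Rate = 0.5 * 0.15 * 37.3 = 2.7975 mm^3/s


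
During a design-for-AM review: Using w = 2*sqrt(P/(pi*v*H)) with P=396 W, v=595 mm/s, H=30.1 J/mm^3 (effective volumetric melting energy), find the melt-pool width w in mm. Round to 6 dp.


w = 2*sqrt(396/(pi*595*30.1)) = 0.167788 mm


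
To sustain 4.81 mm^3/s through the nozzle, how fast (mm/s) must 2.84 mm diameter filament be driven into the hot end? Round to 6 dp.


A = pi*(2.84/2)^2 = 6.334707
v = 4.81 / 6.334707 = 0.759309 mm/s


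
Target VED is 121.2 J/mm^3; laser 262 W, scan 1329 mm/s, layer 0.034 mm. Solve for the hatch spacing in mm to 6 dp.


h = 262 / (121.2*1329*0.034) = 0.04784 mm


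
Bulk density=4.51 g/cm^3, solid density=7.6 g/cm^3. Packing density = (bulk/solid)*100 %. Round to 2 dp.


Packing = (4.51/7.6)*100 = 59.34 %


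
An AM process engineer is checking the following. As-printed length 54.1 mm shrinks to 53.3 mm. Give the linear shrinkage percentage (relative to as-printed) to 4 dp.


Shrinkage = ((54.1-53.3)/54.1)*100 = 1.4787 %


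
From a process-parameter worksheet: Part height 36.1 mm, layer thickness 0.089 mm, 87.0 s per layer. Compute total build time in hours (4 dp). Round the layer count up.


Layers = ceil(36.1/0.089) = 406
t = 406 * 87.0 / 3600 = 9.8117 hrs


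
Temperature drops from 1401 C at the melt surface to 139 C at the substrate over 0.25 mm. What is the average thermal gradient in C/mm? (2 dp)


G = (1401-139)/0.25 = 5048.0 C/mm


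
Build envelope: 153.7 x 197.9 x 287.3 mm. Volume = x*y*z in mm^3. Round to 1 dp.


V = 153.7 * 197.9 * 287.3 = 8738870.2 mm^3


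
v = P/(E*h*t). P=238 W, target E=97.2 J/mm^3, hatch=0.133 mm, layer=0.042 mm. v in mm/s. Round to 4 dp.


v = 238 / (97.2*0.133*0.042) = 438.3386 mm/s


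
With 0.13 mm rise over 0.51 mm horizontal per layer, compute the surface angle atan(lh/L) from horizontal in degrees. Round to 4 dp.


angle = atan(0.13/0.51) = 14.3003 degrees


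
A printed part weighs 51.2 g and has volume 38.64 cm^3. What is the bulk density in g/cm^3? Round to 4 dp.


rho = 51.2 / 38.64 = 1.3251 g/cm^3


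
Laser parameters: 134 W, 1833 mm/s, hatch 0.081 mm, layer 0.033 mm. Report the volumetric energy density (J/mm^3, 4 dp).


E = 134 / (1833*0.081*0.033) = 27.3491 J/mm^3


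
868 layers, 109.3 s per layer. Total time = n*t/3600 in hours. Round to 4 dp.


t = 868 * 109.3 / 3600 = 26.3534 hrs


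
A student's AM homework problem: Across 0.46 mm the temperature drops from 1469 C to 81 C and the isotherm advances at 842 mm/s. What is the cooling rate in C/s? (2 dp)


G = (1469-81)/0.46 = 3017.39130435 C/mm
CR = 3017.39130435 * 842 = 2540643.48 C/s


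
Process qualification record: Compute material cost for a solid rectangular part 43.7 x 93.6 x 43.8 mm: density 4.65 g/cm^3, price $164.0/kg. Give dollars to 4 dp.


V = 43.7 * 93.6 * 43.8 = 179156.016 mm^3 = 179.156016 cm^3
Mass = 179.156016 * 4.65 / 1000 = 0.83307547 kg
Cost = 0.83307547 * 164.0 = 136.6244 $


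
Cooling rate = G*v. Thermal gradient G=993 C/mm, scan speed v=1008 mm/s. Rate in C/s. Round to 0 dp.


CR = 993 * 1008 = 1000944 C/s


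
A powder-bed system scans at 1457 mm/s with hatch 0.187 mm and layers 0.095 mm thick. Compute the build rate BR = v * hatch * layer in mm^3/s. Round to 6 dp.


Rate = 1457 * 0.187 * 0.095 = 25.883605 mm^3/s


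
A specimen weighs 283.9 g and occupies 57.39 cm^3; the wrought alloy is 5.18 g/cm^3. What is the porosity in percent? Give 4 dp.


rho_part = 283.9 / 57.39 = 4.94685485 g/cm^3
Porosity = (1 - 4.94685485/5.18)*100 = 4.5009 %


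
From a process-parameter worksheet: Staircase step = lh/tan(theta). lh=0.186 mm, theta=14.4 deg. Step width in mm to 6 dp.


step = 0.186 / tan(14.4) = 0.724422 mm


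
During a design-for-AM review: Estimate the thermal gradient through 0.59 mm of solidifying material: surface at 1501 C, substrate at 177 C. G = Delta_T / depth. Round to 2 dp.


G = (1501-177)/0.59 = 2244.07 C/mm


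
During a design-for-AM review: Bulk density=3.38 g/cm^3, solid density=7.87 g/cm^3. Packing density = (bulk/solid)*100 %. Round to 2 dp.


Packing = (3.38/7.87)*100 = 42.95 %


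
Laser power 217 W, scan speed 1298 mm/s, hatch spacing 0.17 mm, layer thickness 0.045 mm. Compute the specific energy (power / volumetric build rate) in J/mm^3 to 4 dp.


Build rate = 1298 * 0.17 * 0.045 = 9.9297 mm^3/s
SE = 217 / 9.9297 = 21.8536 J/mm^3


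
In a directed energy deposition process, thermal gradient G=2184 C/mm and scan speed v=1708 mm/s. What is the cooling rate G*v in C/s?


CR = 2184 * 1708 = 3730272 C/s


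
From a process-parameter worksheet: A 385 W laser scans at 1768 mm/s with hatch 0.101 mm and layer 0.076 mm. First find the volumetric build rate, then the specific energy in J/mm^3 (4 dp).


Build rate = 1768 * 0.101 * 0.076 = 13.571168 mm^3/s
SE = 385 / 13.571168 = 28.369 J/mm^3


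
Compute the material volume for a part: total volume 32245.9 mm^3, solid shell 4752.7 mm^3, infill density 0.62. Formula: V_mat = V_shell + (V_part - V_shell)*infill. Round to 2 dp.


V_infill = (32245.9 - 4752.7) * 0.62 = 17045.78
V_total = 4752.7 + 17045.78 = 21798.48 mm^3


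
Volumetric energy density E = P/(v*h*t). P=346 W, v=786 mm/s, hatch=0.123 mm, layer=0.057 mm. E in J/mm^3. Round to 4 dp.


E = 346 / (786*0.123*0.057) = 62.7876 J/mm^3


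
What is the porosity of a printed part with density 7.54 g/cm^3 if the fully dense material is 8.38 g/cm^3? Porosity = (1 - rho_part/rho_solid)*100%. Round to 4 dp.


Porosity = (1-7.54/8.38)*100 = 10.0239 %


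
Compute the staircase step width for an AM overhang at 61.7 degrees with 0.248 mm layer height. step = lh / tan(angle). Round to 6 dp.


step = 0.248 / tan(61.7) = 0.133534 mm


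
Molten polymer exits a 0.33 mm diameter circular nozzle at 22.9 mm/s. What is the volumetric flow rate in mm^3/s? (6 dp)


A = pi*(0.33/2)^2 = 0.08552986 mm^2
Q = 0.08552986 * 22.9 = 1.958634 mm^3/s


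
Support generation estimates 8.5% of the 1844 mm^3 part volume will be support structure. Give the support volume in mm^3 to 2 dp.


V_support = 1844 * 0.085 = 156.74 mm^3


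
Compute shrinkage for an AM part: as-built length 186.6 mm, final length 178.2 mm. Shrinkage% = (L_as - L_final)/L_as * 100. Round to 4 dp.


Shrinkage = ((186.6-178.2)/186.6)*100 = 4.5016 %


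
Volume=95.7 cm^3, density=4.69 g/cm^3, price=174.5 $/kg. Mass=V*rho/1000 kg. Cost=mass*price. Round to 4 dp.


Mass = 95.7*4.69/1000 = 0.448833 kg
Cost = 0.448833 * 174.5 = 78.3214 $


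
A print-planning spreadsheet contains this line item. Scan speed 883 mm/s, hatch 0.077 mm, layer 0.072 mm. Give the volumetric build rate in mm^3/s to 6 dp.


Rate = 883 * 0.077 * 0.072 = 4.895352 mm^3/s


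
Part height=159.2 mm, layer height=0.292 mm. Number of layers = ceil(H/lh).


Layers = ceil(159.2/0.292) = 546


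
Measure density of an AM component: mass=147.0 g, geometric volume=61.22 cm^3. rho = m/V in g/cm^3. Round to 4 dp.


rho = 147.0 / 61.22 = 2.4012 g/cm^3


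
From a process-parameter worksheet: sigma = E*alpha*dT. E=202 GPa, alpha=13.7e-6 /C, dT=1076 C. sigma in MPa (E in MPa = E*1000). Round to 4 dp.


sigma = 202*1000 * 13.7e-6 * 1076 = 2977.7224 MPa


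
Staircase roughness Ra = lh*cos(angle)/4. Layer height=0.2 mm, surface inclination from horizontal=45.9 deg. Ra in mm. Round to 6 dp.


Ra = 0.2 * cos(45.9) / 4 = 0.034796 mm


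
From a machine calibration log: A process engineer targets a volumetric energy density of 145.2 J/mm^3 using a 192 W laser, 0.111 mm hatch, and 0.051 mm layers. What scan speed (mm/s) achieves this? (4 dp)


v = 192 / (145.2*0.111*0.051) = 233.5831 mm/s


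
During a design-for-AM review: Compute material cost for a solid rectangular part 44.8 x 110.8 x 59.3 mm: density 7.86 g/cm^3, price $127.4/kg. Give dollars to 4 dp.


V = 44.8 * 110.8 * 59.3 = 294355.712 mm^3 = 294.355712 cm^3
Mass = 294.355712 * 7.86 / 1000 = 2.3136359 kg
Cost = 2.3136359 * 127.4 = 294.7572 $


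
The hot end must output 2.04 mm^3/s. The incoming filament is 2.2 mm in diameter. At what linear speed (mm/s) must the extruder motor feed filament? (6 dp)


A = pi*(2.2/2)^2 = 3.801327
v = 2.04 / 3.801327 = 0.536655 mm/s


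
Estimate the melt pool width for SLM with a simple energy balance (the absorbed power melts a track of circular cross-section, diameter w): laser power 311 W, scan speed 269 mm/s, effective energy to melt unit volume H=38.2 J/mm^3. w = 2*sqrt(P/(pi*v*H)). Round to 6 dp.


w = 2*sqrt(311/(pi*269*38.2)) = 0.196303 mm


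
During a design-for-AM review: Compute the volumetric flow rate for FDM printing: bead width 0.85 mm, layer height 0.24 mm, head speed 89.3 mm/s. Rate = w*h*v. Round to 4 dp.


Rate = 0.85 * 0.24 * 89.3 = 18.2172 mm^3/s


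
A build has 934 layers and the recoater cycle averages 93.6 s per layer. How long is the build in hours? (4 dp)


t = 934 * 93.6 / 3600 = 24.284 hrs


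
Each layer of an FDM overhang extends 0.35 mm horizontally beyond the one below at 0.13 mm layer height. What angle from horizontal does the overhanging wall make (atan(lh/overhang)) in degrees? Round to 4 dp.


angle = atan(0.13/0.35) = 20.3764 degrees


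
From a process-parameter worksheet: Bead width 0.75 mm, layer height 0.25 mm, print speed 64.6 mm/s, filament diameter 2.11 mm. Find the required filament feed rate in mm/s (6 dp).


Q = 0.75 * 0.25 * 64.6 = 12.1125 mm^3/s
A_fil = pi*(2.11/2)^2 = 3.49667116 mm^2
v_feed = 12.1125 / 3.49667116 = 3.464009 mm/s


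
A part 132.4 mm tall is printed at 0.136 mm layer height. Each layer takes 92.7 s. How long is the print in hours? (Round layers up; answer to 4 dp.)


Layers = ceil(132.4/0.136) = 974
t = 974 * 92.7 / 3600 = 25.0805 hrs


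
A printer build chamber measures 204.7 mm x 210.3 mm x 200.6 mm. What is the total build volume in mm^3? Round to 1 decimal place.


V = 204.7 * 210.3 * 200.6 = 8635511.0 mm^3


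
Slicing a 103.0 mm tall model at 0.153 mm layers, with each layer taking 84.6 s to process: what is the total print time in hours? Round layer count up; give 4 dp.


Layers = ceil(103.0/0.153) = 674
t = 674 * 84.6 / 3600 = 15.839 hrs


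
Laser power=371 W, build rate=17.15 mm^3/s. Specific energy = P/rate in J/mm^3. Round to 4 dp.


SE = 371 / 17.15 = 21.6327 J/mm^3


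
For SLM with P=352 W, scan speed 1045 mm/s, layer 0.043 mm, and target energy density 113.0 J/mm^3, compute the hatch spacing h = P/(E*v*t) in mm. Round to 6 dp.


h = 352 / (113.0*1045*0.043) = 0.069323 mm


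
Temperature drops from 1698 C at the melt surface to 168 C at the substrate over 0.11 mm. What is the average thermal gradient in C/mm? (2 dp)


G = (1698-168)/0.11 = 13909.09 C/mm


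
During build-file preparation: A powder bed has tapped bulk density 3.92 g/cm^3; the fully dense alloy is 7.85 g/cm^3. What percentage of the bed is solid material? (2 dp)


Packing = (3.92/7.85)*100 = 49.94 %


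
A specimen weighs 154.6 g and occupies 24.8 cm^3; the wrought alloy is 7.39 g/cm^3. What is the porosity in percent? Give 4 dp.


rho_part = 154.6 / 24.8 = 6.23387097 g/cm^3
Porosity = (1 - 6.23387097/7.39)*100 = 15.6445 %


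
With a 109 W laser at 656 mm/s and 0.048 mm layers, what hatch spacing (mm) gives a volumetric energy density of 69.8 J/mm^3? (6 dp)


h = 109 / (69.8*656*0.048) = 0.049594 mm


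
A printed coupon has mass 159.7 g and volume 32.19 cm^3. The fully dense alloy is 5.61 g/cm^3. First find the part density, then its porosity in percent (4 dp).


rho_part = 159.7 / 32.19 = 4.96116806 g/cm^3
Porosity = (1 - 4.96116806/5.61)*100 = 11.5656 %


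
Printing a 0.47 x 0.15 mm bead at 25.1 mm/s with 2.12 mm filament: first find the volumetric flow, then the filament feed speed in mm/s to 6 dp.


Q = 0.47 * 0.15 * 25.1 = 1.76955 mm^3/s
A_fil = pi*(2.12/2)^2 = 3.52989351 mm^2
v_feed = 1.76955 / 3.52989351 = 0.501304 mm/s


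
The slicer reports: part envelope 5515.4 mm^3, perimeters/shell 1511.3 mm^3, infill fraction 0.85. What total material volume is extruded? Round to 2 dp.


V_infill = (5515.4 - 1511.3) * 0.85 = 3403.49
V_total = 1511.3 + 3403.49 = 4914.79 mm^3


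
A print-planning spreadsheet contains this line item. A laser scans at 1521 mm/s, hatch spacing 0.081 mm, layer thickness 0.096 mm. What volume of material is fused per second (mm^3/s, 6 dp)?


Rate = 1521 * 0.081 * 0.096 = 11.827296 mm^3/s


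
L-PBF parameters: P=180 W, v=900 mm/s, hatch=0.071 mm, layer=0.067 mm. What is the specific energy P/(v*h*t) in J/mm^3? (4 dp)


Build rate = 900 * 0.071 * 0.067 = 4.2813 mm^3/s
SE = 180 / 4.2813 = 42.0433 J/mm^3


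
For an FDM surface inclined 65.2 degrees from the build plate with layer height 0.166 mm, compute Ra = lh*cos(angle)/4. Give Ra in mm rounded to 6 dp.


Ra = 0.166 * cos(65.2) / 4 = 0.017407 mm


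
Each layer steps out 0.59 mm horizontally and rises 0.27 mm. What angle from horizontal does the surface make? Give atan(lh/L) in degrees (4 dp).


angle = atan(0.27/0.59) = 24.5901 degrees


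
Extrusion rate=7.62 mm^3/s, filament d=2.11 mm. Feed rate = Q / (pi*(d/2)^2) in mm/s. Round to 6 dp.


A = pi*(2.11/2)^2 = 3.496671
v = 7.62 / 3.496671 = 2.179216 mm/s


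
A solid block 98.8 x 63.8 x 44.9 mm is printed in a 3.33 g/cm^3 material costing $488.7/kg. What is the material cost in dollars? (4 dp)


V = 98.8 * 63.8 * 44.9 = 283024.456 mm^3 = 283.024456 cm^3
Mass = 283.024456 * 3.33 / 1000 = 0.94247144 kg
Cost = 0.94247144 * 488.7 = 460.5858 $


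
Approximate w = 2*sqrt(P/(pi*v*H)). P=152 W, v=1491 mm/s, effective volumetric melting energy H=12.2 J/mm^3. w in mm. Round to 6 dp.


w = 2*sqrt(152/(pi*1491*12.2)) = 0.103147 mm


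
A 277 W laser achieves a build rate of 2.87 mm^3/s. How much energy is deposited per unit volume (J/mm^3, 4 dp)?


SE = 277 / 2.87 = 96.5157 J/mm^3


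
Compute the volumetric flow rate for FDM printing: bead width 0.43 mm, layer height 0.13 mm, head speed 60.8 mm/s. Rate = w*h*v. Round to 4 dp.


Rate = 0.43 * 0.13 * 60.8 = 3.3987 mm^3/s


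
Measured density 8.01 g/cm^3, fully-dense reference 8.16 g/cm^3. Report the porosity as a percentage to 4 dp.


Porosity = (1-8.01/8.16)*100 = 1.8382 %


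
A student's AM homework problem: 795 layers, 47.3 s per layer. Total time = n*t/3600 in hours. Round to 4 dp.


t = 795 * 47.3 / 3600 = 10.4454 hrs


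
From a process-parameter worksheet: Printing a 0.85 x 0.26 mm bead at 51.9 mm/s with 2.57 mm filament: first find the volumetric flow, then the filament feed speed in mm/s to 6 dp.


Q = 0.85 * 0.26 * 51.9 = 11.4699 mm^3/s
A_fil = pi*(2.57/2)^2 = 5.18747633 mm^2
v_feed = 11.4699 / 5.18747633 = 2.211075 mm/s


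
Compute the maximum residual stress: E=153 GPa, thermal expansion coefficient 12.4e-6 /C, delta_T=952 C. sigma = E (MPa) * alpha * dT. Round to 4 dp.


sigma = 153*1000 * 12.4e-6 * 952 = 1806.1344 MPa


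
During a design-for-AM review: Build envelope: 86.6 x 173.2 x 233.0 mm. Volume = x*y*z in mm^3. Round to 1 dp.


V = 86.6 * 173.2 * 233.0 = 3494795.0 mm^3


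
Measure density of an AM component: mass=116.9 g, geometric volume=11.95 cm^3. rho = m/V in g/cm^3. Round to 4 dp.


rho = 116.9 / 11.95 = 9.7824 g/cm^3


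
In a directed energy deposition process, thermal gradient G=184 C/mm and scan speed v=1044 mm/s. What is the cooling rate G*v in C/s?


CR = 184 * 1044 = 192096 C/s


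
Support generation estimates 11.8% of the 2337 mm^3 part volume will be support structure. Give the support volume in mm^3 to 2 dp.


V_support = 2337 * 0.118 = 275.77 mm^3


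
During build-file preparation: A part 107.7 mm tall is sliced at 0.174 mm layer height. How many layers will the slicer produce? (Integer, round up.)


Layers = ceil(107.7/0.174) = 619


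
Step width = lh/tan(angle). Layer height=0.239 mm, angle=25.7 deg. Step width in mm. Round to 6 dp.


step = 0.239 / tan(25.7) = 0.496605 mm


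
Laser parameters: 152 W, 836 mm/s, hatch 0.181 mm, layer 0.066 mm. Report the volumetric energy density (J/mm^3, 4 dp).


E = 152 / (836*0.181*0.066) = 15.22 J/mm^3


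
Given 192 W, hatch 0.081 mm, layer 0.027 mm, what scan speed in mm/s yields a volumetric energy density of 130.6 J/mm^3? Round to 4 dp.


v = 192 / (130.6*0.081*0.027) = 672.2167 mm/s


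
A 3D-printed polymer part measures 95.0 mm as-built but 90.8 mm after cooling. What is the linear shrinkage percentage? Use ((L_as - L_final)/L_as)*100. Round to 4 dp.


Shrinkage = ((95.0-90.8)/95.0)*100 = 4.4211 %


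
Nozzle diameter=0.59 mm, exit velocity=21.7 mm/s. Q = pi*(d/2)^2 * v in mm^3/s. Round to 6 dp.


A = pi*(0.59/2)^2 = 0.2733971 mm^2
Q = 0.2733971 * 21.7 = 5.932717 mm^3/s


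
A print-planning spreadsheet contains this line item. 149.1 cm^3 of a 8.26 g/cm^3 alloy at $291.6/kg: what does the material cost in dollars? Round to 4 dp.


Mass = 149.1*8.26/1000 = 1.231566 kg
Cost = 1.231566 * 291.6 = 359.1246 $


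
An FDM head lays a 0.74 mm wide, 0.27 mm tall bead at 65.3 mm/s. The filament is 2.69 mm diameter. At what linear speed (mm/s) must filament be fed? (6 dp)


Q = 0.74 * 0.27 * 65.3 = 13.04694 mm^3/s
A_fil = pi*(2.69/2)^2 = 5.68321965 mm^2
v_feed = 13.04694 / 5.68321965 = 2.295695 mm/s


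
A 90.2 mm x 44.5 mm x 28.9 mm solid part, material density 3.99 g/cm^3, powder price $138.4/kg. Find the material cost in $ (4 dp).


V = 90.2 * 44.5 * 28.9 = 116001.71 mm^3 = 116.00171 cm^3
Mass = 116.00171 * 3.99 / 1000 = 0.46284682 kg
Cost = 0.46284682 * 138.4 = 64.058 $


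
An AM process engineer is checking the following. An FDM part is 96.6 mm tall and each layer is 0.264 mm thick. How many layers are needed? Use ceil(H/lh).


Layers = ceil(96.6/0.264) = 366


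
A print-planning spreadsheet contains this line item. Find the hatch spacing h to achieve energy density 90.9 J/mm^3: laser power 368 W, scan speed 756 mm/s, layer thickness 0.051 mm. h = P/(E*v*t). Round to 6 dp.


h = 368 / (90.9*756*0.051) = 0.105001 mm


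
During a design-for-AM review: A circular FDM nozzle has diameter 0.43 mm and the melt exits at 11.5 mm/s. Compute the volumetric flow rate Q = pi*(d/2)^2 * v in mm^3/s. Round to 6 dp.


A = pi*(0.43/2)^2 = 0.14522012 mm^2
Q = 0.14522012 * 11.5 = 1.670031 mm^3/s


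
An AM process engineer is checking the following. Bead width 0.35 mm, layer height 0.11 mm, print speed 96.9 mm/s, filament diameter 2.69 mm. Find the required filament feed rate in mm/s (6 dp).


Q = 0.35 * 0.11 * 96.9 = 3.73065 mm^3/s
A_fil = pi*(2.69/2)^2 = 5.68321965 mm^2
v_feed = 3.73065 / 5.68321965 = 0.656432 mm/s


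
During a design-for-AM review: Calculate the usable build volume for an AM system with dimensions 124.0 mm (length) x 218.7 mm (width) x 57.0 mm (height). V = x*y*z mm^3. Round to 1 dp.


V = 124.0 * 218.7 * 57.0 = 1545771.6 mm^3


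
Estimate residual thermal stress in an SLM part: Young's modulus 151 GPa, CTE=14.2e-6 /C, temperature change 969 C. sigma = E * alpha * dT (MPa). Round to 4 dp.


sigma = 151*1000 * 14.2e-6 * 969 = 2077.7298 MPa


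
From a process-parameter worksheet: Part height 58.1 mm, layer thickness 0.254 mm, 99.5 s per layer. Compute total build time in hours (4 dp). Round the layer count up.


Layers = ceil(58.1/0.254) = 229
t = 229 * 99.5 / 3600 = 6.3293 hrs


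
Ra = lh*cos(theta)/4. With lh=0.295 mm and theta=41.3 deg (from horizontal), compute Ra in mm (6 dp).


Ra = 0.295 * cos(41.3) / 4 = 0.055406 mm


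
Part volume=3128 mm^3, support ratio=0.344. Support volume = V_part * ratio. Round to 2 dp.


V_support = 3128 * 0.344 = 1076.03 mm^3


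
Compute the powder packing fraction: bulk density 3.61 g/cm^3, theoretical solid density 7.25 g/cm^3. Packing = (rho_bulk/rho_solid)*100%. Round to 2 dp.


Packing = (3.61/7.25)*100 = 49.79 %


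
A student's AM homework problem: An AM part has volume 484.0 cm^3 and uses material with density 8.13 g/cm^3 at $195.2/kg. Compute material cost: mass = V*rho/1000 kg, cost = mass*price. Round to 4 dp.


Mass = 484.0*8.13/1000 = 3.93492 kg
Cost = 3.93492 * 195.2 = 768.0964 $


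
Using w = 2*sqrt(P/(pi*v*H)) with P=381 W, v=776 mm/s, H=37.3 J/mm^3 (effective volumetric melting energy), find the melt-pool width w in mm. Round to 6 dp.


w = 2*sqrt(381/(pi*776*37.3)) = 0.129459 mm


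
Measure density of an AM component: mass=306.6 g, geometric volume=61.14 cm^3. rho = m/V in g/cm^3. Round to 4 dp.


rho = 306.6 / 61.14 = 5.0147 g/cm^3


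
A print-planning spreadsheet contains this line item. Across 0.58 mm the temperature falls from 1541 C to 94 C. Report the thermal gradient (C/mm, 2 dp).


G = (1541-94)/0.58 = 2494.83 C/mm


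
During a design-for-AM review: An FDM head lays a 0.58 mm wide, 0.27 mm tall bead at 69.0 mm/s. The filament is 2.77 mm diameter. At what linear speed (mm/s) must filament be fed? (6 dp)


Q = 0.58 * 0.27 * 69.0 = 10.8054 mm^3/s
A_fil = pi*(2.77/2)^2 = 6.02628157 mm^2
v_feed = 10.8054 / 6.02628157 = 1.793046 mm/s


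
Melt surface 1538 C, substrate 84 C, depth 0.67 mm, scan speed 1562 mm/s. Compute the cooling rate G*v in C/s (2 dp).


G = (1538-84)/0.67 = 2170.14925373 C/mm
CR = 2170.14925373 * 1562 = 3389773.13 C/s


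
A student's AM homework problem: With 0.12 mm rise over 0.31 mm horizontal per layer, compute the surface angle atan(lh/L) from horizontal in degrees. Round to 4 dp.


angle = atan(0.12/0.31) = 21.1613 degrees


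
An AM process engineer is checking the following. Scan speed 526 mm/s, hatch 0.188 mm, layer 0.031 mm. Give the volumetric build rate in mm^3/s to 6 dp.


Rate = 526 * 0.188 * 0.031 = 3.065528 mm^3/s


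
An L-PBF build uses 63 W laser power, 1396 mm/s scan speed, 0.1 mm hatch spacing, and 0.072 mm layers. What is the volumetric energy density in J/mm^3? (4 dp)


E = 63 / (1396*0.1*0.072) = 6.2679 J/mm^3


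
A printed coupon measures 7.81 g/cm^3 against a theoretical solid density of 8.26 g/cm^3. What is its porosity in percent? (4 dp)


Porosity = (1-7.81/8.26)*100 = 5.4479 %


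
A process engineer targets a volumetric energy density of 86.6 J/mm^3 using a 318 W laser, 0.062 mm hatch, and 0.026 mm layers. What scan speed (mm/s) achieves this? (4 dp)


v = 318 / (86.6*0.062*0.026) = 2277.95 mm/s


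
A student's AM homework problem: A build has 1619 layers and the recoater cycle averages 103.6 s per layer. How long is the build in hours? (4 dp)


t = 1619 * 103.6 / 3600 = 46.5912 hrs


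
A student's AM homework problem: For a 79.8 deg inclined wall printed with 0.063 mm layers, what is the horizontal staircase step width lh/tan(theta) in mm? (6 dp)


step = 0.063 / tan(79.8) = 0.011335 mm


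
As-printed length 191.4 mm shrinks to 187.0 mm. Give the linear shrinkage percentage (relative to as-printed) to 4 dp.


Shrinkage = ((191.4-187.0)/191.4)*100 = 2.2989 %


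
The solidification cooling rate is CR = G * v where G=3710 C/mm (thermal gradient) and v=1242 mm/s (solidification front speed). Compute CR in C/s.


CR = 3710 * 1242 = 4607820 C/s


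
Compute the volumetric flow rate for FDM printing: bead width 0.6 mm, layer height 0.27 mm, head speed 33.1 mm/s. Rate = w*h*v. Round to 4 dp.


Rate = 0.6 * 0.27 * 33.1 = 5.3622 mm^3/s


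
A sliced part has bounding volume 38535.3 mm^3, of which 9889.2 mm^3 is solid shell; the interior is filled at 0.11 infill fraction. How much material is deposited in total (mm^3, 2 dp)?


V_infill = (38535.3 - 9889.2) * 0.11 = 3151.07
V_total = 9889.2 + 3151.07 = 13040.27 mm^3


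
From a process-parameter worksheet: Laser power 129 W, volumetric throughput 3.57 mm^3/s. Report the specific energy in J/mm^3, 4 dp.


SE = 129 / 3.57 = 36.1345 J/mm^3


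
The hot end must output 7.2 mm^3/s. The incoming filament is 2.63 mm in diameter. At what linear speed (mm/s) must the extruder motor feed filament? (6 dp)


A = pi*(2.63/2)^2 = 5.432521
v = 7.2 / 5.432521 = 1.325352 mm/s


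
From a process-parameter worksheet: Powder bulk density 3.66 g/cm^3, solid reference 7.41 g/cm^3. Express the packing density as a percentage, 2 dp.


Packing = (3.66/7.41)*100 = 49.39 %


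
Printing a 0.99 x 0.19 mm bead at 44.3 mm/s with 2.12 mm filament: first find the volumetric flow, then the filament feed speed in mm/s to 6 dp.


Q = 0.99 * 0.19 * 44.3 = 8.33283 mm^3/s
A_fil = pi*(2.12/2)^2 = 3.52989351 mm^2
v_feed = 8.33283 / 3.52989351 = 2.360646 mm/s


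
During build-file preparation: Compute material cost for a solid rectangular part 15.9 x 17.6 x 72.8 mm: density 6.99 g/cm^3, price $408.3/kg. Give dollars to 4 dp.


V = 15.9 * 17.6 * 72.8 = 20372.352 mm^3 = 20.372352 cm^3
Mass = 20.372352 * 6.99 / 1000 = 0.14240274 kg
Cost = 0.14240274 * 408.3 = 58.143 $


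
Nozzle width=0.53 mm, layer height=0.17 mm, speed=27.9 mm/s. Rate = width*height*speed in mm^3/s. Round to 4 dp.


Rate = 0.53 * 0.17 * 27.9 = 2.5138 mm^3/s


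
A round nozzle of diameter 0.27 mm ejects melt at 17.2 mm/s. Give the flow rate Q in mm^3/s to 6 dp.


A = pi*(0.27/2)^2 = 0.05725553 mm^2
Q = 0.05725553 * 17.2 = 0.984795 mm^3/s


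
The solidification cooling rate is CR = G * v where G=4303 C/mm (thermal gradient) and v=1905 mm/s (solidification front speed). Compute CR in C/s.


CR = 4303 * 1905 = 8197215 C/s


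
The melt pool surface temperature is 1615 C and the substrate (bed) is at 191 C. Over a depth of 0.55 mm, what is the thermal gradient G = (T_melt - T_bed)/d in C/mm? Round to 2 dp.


G = (1615-191)/0.55 = 2589.09 C/mm


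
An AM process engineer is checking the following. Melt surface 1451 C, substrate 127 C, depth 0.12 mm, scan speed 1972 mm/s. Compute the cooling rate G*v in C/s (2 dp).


G = (1451-127)/0.12 = 11033.33333333 C/mm
CR = 11033.33333333 * 1972 = 21757733.33 C/s


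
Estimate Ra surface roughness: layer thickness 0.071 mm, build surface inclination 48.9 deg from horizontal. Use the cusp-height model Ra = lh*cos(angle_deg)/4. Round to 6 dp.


Ra = 0.071 * cos(48.9) / 4 = 0.011668 mm


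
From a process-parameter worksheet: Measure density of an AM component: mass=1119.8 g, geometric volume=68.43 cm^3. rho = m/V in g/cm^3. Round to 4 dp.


rho = 1119.8 / 68.43 = 16.3642 g/cm^3


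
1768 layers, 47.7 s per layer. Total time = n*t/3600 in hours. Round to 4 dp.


t = 1768 * 47.7 / 3600 = 23.426 hrs


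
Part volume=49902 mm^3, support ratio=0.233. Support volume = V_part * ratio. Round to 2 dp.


V_support = 49902 * 0.233 = 11627.17 mm^3


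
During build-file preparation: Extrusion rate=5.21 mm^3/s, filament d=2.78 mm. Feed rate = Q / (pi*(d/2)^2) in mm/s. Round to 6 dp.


A = pi*(2.78/2)^2 = 6.069871
v = 5.21 / 6.069871 = 0.858338 mm/s


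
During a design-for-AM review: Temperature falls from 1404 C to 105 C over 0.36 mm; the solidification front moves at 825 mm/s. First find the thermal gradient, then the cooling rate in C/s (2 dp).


G = (1404-105)/0.36 = 3608.33333333 C/mm
CR = 3608.33333333 * 825 = 2976875.0 C/s


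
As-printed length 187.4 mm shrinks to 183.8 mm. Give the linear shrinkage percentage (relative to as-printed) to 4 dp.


Shrinkage = ((187.4-183.8)/187.4)*100 = 1.921 %


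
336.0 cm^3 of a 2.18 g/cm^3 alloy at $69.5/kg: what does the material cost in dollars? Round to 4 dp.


Mass = 336.0*2.18/1000 = 0.73248 kg
Cost = 0.73248 * 69.5 = 50.9074 $


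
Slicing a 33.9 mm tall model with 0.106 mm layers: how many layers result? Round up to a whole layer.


Layers = ceil(33.9/0.106) = 320


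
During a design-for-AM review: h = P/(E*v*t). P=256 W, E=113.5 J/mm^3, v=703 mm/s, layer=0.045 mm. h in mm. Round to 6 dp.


h = 256 / (113.5*703*0.045) = 0.071298 mm


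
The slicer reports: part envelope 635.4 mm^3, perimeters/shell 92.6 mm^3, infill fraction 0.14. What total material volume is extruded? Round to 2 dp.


V_infill = (635.4 - 92.6) * 0.14 = 75.99
V_total = 92.6 + 75.99 = 168.59 mm^3


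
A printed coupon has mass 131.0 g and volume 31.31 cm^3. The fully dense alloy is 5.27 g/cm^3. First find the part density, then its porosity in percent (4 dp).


rho_part = 131.0 / 31.31 = 4.18396678 g/cm^3
Porosity = (1 - 4.18396678/5.27)*100 = 20.6078 %


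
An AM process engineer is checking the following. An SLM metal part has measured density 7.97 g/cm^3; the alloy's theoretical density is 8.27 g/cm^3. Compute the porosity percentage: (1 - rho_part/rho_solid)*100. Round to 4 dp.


Porosity = (1-7.97/8.27)*100 = 3.6276 %


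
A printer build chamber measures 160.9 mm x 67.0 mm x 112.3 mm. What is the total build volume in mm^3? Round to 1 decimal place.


V = 160.9 * 67.0 * 112.3 = 1210627.7 mm^3


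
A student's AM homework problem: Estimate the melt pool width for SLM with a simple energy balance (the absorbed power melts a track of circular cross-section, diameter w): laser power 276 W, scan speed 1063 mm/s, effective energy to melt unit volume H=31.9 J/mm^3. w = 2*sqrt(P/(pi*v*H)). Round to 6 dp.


w = 2*sqrt(276/(pi*1063*31.9)) = 0.1018 mm


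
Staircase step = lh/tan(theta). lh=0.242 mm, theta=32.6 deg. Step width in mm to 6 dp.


step = 0.242 / tan(32.6) = 0.378405 mm


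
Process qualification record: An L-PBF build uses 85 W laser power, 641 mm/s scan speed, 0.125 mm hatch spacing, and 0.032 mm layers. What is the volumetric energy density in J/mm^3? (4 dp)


E = 85 / (641*0.125*0.032) = 33.1513 J/mm^3


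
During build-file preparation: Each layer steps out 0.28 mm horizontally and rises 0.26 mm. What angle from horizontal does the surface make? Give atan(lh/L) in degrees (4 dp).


angle = atan(0.26/0.28) = 42.8789 degrees


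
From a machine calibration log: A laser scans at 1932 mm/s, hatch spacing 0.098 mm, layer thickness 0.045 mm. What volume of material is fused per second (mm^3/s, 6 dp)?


Rate = 1932 * 0.098 * 0.045 = 8.52012 mm^3/s


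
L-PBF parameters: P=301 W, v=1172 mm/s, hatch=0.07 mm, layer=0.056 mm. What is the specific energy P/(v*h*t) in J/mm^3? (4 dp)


Build rate = 1172 * 0.07 * 0.056 = 4.59424 mm^3/s
SE = 301 / 4.59424 = 65.5168 J/mm^3


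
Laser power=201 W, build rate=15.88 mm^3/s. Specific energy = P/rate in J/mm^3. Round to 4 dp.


SE = 201 / 15.88 = 12.6574 J/mm^3


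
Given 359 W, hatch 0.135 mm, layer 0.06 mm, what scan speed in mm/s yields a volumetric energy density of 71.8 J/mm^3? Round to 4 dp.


v = 359 / (71.8*0.135*0.06) = 617.284 mm/s


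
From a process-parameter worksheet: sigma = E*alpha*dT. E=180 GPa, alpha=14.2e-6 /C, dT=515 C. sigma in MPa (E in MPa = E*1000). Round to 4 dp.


sigma = 180*1000 * 14.2e-6 * 515 = 1316.34 MPa


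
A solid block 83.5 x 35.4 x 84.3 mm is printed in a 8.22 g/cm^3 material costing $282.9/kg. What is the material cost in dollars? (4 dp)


V = 83.5 * 35.4 * 84.3 = 249182.37 mm^3 = 249.18237 cm^3
Mass = 249.18237 * 8.22 / 1000 = 2.04827908 kg
Cost = 2.04827908 * 282.9 = 579.4582 $


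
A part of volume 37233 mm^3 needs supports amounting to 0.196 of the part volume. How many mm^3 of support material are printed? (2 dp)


V_support = 37233 * 0.196 = 7297.67 mm^3


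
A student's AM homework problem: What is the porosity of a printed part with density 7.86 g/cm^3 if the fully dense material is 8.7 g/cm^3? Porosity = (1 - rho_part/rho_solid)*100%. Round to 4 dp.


Porosity = (1-7.86/8.7)*100 = 9.6552 %


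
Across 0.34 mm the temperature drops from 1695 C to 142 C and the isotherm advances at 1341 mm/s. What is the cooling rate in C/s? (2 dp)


G = (1695-142)/0.34 = 4567.64705882 C/mm
CR = 4567.64705882 * 1341 = 6125214.71 C/s


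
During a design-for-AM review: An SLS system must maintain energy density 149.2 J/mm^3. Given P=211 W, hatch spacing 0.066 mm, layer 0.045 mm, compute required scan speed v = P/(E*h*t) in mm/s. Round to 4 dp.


v = 211 / (149.2*0.066*0.045) = 476.1647 mm/s


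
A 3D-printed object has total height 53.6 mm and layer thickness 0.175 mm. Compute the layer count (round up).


Layers = ceil(53.6/0.175) = 307


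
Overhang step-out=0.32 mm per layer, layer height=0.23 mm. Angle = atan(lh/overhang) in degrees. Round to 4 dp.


angle = atan(0.23/0.32) = 35.7067 degrees


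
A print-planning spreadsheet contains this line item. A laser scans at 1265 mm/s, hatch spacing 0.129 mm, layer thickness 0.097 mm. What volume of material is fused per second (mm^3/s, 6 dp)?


Rate = 1265 * 0.129 * 0.097 = 15.828945 mm^3/s


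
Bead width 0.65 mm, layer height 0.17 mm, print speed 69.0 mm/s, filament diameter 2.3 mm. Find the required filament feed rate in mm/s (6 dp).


Q = 0.65 * 0.17 * 69.0 = 7.6245 mm^3/s
A_fil = pi*(2.3/2)^2 = 4.15475628 mm^2
v_feed = 7.6245 / 4.15475628 = 1.835126 mm/s


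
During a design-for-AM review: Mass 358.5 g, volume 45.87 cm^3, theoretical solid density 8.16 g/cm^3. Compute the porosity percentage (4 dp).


rho_part = 358.5 / 45.87 = 7.81556573 g/cm^3
Porosity = (1 - 7.81556573/8.16)*100 = 4.221 %


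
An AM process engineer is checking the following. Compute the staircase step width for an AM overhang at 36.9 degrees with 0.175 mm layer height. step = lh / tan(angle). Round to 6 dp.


step = 0.175 / tan(36.9) = 0.233078 mm


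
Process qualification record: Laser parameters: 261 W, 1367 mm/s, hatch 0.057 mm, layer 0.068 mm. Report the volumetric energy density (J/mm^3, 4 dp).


E = 261 / (1367*0.057*0.068) = 49.2593 J/mm^3


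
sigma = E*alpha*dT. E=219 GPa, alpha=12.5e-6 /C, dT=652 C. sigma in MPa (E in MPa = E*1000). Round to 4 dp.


sigma = 219*1000 * 12.5e-6 * 652 = 1784.85 MPa


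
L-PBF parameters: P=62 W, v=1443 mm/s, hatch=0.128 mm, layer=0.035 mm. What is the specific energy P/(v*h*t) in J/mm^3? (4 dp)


Build rate = 1443 * 0.128 * 0.035 = 6.46464 mm^3/s
SE = 62 / 6.46464 = 9.5906 J/mm^3


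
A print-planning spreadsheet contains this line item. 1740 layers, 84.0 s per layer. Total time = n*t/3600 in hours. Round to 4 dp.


t = 1740 * 84.0 / 3600 = 40.6 hrs


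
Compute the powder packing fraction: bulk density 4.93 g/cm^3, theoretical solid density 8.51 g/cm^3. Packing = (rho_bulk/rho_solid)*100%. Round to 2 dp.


Packing = (4.93/8.51)*100 = 57.93 %


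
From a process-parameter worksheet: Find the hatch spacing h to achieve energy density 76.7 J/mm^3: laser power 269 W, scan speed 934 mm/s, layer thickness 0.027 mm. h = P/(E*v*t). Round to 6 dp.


h = 269 / (76.7*934*0.027) = 0.139074 mm


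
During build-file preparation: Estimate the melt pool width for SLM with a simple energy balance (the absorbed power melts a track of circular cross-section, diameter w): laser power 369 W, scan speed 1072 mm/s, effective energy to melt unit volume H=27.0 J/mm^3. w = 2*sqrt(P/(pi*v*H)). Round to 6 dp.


w = 2*sqrt(369/(pi*1072*27.0)) = 0.127406 mm


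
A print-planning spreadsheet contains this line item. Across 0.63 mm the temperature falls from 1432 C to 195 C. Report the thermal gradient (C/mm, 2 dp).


G = (1432-195)/0.63 = 1963.49 C/mm


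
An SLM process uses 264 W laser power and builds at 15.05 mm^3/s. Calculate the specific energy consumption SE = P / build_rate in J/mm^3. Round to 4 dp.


SE = 264 / 15.05 = 17.5415 J/mm^3


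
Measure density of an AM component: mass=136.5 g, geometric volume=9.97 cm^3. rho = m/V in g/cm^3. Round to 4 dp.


rho = 136.5 / 9.97 = 13.6911 g/cm^3


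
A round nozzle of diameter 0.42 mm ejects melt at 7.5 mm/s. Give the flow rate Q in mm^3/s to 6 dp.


A = pi*(0.42/2)^2 = 0.13854424 mm^2
Q = 0.13854424 * 7.5 = 1.039082 mm^3/s


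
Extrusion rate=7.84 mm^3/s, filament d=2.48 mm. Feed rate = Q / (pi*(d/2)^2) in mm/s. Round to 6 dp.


A = pi*(2.48/2)^2 = 4.830513
v = 7.84 / 4.830513 = 1.623016 mm/s


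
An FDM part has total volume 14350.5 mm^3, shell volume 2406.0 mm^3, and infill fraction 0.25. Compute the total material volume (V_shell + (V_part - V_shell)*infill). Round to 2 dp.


V_infill = (14350.5 - 2406.0) * 0.25 = 2986.13
V_total = 2406.0 + 2986.13 = 5392.13 mm^3


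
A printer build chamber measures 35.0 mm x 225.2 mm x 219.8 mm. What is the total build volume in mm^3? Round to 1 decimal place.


V = 35.0 * 225.2 * 219.8 = 1732463.6 mm^3


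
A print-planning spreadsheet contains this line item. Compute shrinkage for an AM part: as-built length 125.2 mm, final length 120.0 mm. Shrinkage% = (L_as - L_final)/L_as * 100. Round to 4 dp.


Shrinkage = ((125.2-120.0)/125.2)*100 = 4.1534 %


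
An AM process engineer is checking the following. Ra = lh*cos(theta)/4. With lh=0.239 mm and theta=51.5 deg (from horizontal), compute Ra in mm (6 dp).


Ra = 0.239 * cos(51.5) / 4 = 0.037195 mm


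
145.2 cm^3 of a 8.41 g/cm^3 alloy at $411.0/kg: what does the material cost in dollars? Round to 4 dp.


Mass = 145.2*8.41/1000 = 1.221132 kg
Cost = 1.221132 * 411.0 = 501.8853 $
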